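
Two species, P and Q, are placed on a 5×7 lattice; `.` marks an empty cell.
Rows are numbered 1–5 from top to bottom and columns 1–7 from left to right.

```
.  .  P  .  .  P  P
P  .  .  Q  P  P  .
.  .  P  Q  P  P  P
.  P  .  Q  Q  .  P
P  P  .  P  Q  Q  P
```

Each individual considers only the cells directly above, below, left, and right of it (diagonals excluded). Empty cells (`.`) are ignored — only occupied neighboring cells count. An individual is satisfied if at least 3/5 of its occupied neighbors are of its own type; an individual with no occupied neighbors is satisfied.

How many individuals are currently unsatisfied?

7

Row 1: (1,3)P 0/0 satisfied · (1,6)P 2/2 satisfied · (1,7)P 1/1 satisfied
Row 2: (2,1)P 0/0 satisfied · (2,4)Q 1/2 not · (2,5)P 2/3 satisfied · (2,6)P 3/3 satisfied
Row 3: (3,3)P 0/1 not · (3,4)Q 2/4 not · (3,5)P 2/4 not · (3,6)P 3/3 satisfied · (3,7)P 2/2 satisfied
Row 4: (4,2)P 1/1 satisfied · (4,4)Q 2/3 satisfied · (4,5)Q 2/3 satisfied · (4,7)P 2/2 satisfied
Row 5: (5,1)P 1/1 satisfied · (5,2)P 2/2 satisfied · (5,4)P 0/2 not · (5,5)Q 2/3 satisfied · (5,6)Q 1/2 not · (5,7)P 1/2 not
Unsatisfied: (2,4), (3,3), (3,4), (3,5), (5,4), (5,6), (5,7) — 7 in total.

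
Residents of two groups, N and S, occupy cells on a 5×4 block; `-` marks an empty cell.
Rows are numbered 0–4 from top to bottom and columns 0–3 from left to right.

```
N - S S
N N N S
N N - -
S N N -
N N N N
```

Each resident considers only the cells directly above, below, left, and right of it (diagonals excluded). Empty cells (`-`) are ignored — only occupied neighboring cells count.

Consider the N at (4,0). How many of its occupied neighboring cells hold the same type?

Occupied neighbors of (4,0): (3,0)=S, (4,1)=N.
Same type (N): 1 of 2.

1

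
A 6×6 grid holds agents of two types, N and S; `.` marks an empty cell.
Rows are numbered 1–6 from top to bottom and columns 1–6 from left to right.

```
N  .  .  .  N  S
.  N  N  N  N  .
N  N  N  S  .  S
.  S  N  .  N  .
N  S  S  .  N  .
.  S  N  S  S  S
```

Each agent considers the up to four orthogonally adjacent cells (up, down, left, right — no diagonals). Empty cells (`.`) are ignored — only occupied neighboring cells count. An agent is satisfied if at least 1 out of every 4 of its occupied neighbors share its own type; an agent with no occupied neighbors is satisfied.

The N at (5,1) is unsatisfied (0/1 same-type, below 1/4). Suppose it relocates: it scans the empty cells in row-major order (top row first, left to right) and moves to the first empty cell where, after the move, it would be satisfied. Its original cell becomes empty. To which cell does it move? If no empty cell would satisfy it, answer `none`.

(1,2)

Vacating (5,1). Empty cells in order:
  (1,2): 2/2 same-type → satisfied — stop here.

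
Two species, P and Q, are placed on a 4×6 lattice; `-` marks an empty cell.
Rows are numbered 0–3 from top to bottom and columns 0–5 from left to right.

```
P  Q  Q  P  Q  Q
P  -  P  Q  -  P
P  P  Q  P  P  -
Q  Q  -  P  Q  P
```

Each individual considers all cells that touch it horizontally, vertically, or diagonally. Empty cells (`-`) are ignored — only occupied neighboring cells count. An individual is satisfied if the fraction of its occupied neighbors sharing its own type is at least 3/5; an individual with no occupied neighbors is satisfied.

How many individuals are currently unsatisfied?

18

(0,0)P 1/2 not
(0,1)Q 1/4 not
(0,2)Q 2/4 not
(0,3)P 1/4 not
(0,4)Q 2/4 not
(0,5)Q 1/2 not
(1,0)P 3/4 satisfied
(1,2)P 3/7 not
(1,3)Q 3/7 not
(1,5)P 1/3 not
(2,0)P 2/4 not
(2,1)P 3/6 not
(2,2)Q 2/6 not
(2,3)P 3/6 not
(2,4)P 4/6 satisfied
(3,0)Q 1/3 not
(3,1)Q 2/4 not
(3,3)P 2/4 not
(3,4)Q 0/4 not
(3,5)P 1/2 not
Unsatisfied: (0,0), (0,1), (0,2), (0,3), (0,4), (0,5), (1,2), (1,3), (1,5), (2,0), (2,1), (2,2), (2,3), (3,0), (3,1), (3,3), (3,4), (3,5) — 18 in total.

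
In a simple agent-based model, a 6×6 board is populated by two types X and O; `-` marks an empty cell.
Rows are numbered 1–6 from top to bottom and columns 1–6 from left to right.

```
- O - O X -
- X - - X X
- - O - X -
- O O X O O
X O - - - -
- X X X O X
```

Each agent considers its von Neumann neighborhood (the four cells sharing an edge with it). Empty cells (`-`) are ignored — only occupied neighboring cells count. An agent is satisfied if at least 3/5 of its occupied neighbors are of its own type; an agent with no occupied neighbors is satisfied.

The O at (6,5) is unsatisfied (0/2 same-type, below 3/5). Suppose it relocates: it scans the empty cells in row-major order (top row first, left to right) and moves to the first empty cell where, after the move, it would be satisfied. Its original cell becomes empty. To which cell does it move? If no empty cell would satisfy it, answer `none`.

(1,1)

Vacating (6,5). Empty cells in order:
  (1,1): 1/1 same-type → satisfied — stop here.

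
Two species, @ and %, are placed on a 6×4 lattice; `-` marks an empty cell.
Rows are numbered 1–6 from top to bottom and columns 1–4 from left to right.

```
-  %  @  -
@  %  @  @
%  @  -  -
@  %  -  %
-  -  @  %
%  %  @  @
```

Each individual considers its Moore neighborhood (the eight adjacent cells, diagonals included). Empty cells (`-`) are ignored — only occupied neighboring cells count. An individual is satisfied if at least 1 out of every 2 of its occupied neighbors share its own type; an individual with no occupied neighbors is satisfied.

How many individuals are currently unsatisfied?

9

(1,2)% 1/4 ✗
(1,3)@ 2/4 ✓
(2,1)@ 1/4 ✗
(2,2)% 2/6 ✗
(2,3)@ 3/5 ✓
(2,4)@ 2/2 ✓
(3,1)% 2/5 ✗
(3,2)@ 3/6 ✓
(4,1)@ 1/3 ✗
(4,2)% 1/4 ✗
(4,4)% 1/2 ✓
(5,3)@ 2/6 ✗
(5,4)% 1/4 ✗
(6,1)% 1/1 ✓
(6,2)% 1/3 ✗
(6,3)@ 2/4 ✓
(6,4)@ 2/3 ✓
Unsatisfied: (1,2), (2,1), (2,2), (3,1), (4,1), (4,2), (5,3), (5,4), (6,2) — 9 in total.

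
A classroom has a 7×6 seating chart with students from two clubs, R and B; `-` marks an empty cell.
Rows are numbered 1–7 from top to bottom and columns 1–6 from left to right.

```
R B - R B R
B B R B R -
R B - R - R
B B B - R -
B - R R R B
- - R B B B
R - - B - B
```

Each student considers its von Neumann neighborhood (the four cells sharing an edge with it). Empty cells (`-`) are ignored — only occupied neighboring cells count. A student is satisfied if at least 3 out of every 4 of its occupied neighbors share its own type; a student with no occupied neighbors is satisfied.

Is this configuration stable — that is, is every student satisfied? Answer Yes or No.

No

(1,1)R 0/2 not
(1,2)B 1/2 not
(1,4)R 0/2 not
(1,5)B 0/3 not
(1,6)R 0/1 not
(2,1)B 1/3 not
(2,2)B 3/4 satisfied
(2,3)R 0/2 not
(2,4)B 0/4 not
(2,5)R 0/2 not
(3,1)R 0/3 not
(3,2)B 2/3 not
(3,4)R 0/1 not
(3,6)R 0/0 satisfied
(4,1)B 2/3 not
(4,2)B 3/3 satisfied
(4,3)B 1/2 not
(4,5)R 1/1 satisfied
(5,1)B 1/1 satisfied
(5,3)R 2/3 not
(5,4)R 2/3 not
(5,5)R 2/4 not
(5,6)B 1/2 not
(6,3)R 1/2 not
(6,4)B 2/4 not
(6,5)B 2/3 not
(6,6)B 3/3 satisfied
(7,1)R 0/0 satisfied
(7,4)B 1/1 satisfied
(7,6)B 1/1 satisfied
For instance (1,1) has only 0/2 same-type neighbors, below 3/4.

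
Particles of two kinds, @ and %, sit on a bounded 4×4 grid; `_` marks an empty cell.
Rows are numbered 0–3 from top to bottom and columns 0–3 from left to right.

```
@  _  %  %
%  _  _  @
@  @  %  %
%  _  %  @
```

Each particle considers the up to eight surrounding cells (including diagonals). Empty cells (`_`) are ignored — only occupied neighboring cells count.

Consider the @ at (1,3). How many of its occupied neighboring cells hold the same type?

0

Occupied neighbors of (1,3): (0,2)=%, (0,3)=%, (2,2)=%, (2,3)=%.
Same type (@): 0 of 4.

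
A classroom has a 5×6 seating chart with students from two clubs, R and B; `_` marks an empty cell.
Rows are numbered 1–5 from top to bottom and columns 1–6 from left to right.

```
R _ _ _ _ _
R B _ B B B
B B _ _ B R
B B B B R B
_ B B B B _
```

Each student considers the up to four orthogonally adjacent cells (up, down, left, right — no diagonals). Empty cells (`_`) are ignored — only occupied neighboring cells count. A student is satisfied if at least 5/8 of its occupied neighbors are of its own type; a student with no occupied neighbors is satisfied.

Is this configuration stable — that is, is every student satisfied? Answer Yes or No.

No

(1,1)R 1/1 ✓
(2,1)R 1/3 ✗
(2,2)B 1/2 ✗
(2,4)B 1/1 ✓
(2,5)B 3/3 ✓
(2,6)B 1/2 ✗
(3,1)B 2/3 ✓
(3,2)B 3/3 ✓
(3,5)B 1/3 ✗
(3,6)R 0/3 ✗
(4,1)B 2/2 ✓
(4,2)B 4/4 ✓
(4,3)B 3/3 ✓
(4,4)B 2/3 ✓
(4,5)R 0/4 ✗
(4,6)B 0/2 ✗
(5,2)B 2/2 ✓
(5,3)B 3/3 ✓
(5,4)B 3/3 ✓
(5,5)B 1/2 ✗
For instance (2,1) has only 1/3 same-type neighbors, below 5/8.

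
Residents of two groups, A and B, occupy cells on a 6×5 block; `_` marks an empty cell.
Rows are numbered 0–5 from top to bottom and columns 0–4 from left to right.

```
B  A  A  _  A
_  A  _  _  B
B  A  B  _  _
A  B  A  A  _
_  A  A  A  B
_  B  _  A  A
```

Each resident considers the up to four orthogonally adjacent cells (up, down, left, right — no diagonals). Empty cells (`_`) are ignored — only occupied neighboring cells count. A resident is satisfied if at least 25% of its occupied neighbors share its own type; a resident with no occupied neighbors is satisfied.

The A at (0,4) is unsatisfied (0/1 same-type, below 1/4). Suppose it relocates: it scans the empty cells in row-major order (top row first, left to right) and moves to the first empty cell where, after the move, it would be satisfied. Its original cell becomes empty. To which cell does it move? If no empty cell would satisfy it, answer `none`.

(0,3)

Vacating (0,4). Empty cells in order:
  (0,3): 1/1 same-type → satisfied — stop here.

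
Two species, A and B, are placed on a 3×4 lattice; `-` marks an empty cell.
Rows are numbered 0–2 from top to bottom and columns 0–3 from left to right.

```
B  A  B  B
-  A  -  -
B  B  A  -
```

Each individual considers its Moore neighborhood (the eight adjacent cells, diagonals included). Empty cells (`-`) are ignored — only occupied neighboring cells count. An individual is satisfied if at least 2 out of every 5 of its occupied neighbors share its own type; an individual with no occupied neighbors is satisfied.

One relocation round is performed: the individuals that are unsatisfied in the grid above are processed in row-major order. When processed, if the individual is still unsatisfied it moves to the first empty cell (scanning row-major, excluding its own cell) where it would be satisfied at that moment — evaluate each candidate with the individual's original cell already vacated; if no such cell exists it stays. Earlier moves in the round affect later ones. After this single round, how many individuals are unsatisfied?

Initially unsatisfied (in order): (0,0), (0,1), (0,2), (1,1), (2,1).
  (0,0) → (1,0).
  (0,1) → (0,0).
  (0,2): now satisfied by earlier moves; stays.
  (1,1) → (2,3).
  (2,1): now satisfied by earlier moves; stays.
Resulting grid:
A - B B
B - - -
B B A A
Unsatisfied now: (0,0).

1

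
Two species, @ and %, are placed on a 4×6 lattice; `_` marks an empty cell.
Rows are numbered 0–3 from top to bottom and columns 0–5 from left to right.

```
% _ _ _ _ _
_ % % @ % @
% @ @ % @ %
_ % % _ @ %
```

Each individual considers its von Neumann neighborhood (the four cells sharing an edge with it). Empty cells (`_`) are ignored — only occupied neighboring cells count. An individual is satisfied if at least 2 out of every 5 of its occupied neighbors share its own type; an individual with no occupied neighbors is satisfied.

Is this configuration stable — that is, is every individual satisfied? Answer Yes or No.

No

(0,0)% 0/0 ok
(1,1)% 1/2 ok
(1,2)% 1/3 unhappy
(1,3)@ 0/3 unhappy
(1,4)% 0/3 unhappy
(1,5)@ 0/2 unhappy
(2,0)% 0/1 unhappy
(2,1)@ 1/4 unhappy
(2,2)@ 1/4 unhappy
(2,3)% 0/3 unhappy
(2,4)@ 1/4 unhappy
(2,5)% 1/3 unhappy
(3,1)% 1/2 ok
(3,2)% 1/2 ok
(3,4)@ 1/2 ok
(3,5)% 1/2 ok
For instance (1,2) has only 1/3 same-type neighbors, below 2/5.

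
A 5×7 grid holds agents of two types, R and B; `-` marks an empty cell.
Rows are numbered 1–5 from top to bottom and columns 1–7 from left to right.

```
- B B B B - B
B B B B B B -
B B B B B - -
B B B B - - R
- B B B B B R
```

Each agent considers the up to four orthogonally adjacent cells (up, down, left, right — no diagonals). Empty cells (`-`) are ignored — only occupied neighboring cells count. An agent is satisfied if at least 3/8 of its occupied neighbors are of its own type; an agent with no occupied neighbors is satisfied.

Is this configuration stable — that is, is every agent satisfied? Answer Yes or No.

Row 1: (1,2)B 2/2 satisfied · (1,3)B 3/3 satisfied · (1,4)B 3/3 satisfied · (1,5)B 2/2 satisfied · (1,7)B 0/0 satisfied
Row 2: (2,1)B 2/2 satisfied · (2,2)B 4/4 satisfied · (2,3)B 4/4 satisfied · (2,4)B 4/4 satisfied · (2,5)B 4/4 satisfied · (2,6)B 1/1 satisfied
Row 3: (3,1)B 3/3 satisfied · (3,2)B 4/4 satisfied · (3,3)B 4/4 satisfied · (3,4)B 4/4 satisfied · (3,5)B 2/2 satisfied
Row 4: (4,1)B 2/2 satisfied · (4,2)B 4/4 satisfied · (4,3)B 4/4 satisfied · (4,4)B 3/3 satisfied · (4,7)R 1/1 satisfied
Row 5: (5,2)B 2/2 satisfied · (5,3)B 3/3 satisfied · (5,4)B 3/3 satisfied · (5,5)B 2/2 satisfied · (5,6)B 1/2 satisfied · (5,7)R 1/2 satisfied
All meet the threshold, so the configuration is stable.

Yes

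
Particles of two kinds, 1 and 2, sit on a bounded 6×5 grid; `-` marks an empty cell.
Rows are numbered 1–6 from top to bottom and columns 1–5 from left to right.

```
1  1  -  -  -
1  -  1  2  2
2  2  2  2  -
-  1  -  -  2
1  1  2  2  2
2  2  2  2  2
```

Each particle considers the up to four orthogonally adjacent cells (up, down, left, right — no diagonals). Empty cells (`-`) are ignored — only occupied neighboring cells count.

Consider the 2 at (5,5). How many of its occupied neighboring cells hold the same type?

3

Occupied neighbors of (5,5): (4,5)=2, (6,5)=2, (5,4)=2.
Same type (2): 3 of 3.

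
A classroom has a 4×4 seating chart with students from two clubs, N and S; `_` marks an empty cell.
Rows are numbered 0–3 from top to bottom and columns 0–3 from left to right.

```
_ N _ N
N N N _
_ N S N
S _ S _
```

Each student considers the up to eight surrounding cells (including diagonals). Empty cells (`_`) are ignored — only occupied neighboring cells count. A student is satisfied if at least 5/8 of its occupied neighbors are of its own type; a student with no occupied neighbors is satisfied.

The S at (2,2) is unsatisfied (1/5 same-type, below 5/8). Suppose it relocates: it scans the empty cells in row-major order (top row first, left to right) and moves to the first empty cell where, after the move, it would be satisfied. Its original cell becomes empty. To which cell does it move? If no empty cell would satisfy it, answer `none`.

(3,1)

Vacating (2,2). Empty cells in order:
  (0,0): 0/3 same-type → still unsatisfied.
  (0,2): 0/4 same-type → still unsatisfied.
  (1,3): 0/3 same-type → still unsatisfied.
  (2,0): 1/4 same-type → still unsatisfied.
  (3,1): 2/3 same-type → satisfied — stop here.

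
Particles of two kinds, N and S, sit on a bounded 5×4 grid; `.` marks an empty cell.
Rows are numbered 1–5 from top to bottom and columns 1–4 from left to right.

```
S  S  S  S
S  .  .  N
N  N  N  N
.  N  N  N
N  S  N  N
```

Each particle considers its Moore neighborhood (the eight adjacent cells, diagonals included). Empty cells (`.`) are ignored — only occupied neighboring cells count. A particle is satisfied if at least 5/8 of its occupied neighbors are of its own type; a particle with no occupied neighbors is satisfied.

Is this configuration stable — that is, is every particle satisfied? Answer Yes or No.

No

Row 1: (1,1)S 2/2 satisfied · (1,2)S 3/3 satisfied · (1,3)S 2/3 satisfied · (1,4)S 1/2 not
Row 2: (2,1)S 2/4 not · (2,4)N 2/4 not
Row 3: (3,1)N 2/3 satisfied · (3,2)N 4/5 satisfied · (3,3)N 6/6 satisfied · (3,4)N 4/4 satisfied
Row 4: (4,2)N 6/7 satisfied · (4,3)N 7/8 satisfied · (4,4)N 5/5 satisfied
Row 5: (5,1)N 1/2 not · (5,2)S 0/4 not · (5,3)N 4/5 satisfied · (5,4)N 3/3 satisfied
For instance (1,4) has only 1/2 same-type neighbors, below 5/8.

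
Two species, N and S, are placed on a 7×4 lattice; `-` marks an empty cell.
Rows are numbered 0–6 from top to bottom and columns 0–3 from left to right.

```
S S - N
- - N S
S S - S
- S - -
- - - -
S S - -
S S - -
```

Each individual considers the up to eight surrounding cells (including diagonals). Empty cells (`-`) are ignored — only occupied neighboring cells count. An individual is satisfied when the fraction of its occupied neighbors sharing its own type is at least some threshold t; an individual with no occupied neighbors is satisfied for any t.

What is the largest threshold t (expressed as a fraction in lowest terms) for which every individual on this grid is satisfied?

(0,0)S 1/1
(0,1)S 1/2
(0,3)N 1/2
(1,2)N 1/5
(1,3)S 1/3
(2,0)S 2/2
(2,1)S 2/3
(2,3)S 1/2
(3,1)S 2/2
(5,0)S 3/3
(5,1)S 3/3
(6,0)S 3/3
(6,1)S 3/3
The smallest same-type fraction is 1/5 at (1,2), which reduces to 1/5. Any threshold above that leaves this individual unsatisfied.

1/5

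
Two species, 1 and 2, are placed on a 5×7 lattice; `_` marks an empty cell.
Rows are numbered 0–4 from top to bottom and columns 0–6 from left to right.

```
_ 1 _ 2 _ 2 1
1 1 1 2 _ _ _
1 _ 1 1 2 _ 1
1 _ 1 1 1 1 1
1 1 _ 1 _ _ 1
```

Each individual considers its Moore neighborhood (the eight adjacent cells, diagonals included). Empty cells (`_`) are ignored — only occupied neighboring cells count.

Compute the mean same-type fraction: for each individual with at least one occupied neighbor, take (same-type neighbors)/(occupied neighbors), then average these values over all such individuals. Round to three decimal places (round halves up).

0.772

(0,1)1 3/3
(0,3)2 1/2
(0,5)2 0/1
(0,6)1 0/1
(1,0)1 3/3
(1,1)1 5/5
(1,2)1 4/6
(1,3)2 2/5
(2,0)1 3/3
(2,2)1 5/6
(2,3)1 5/7
(2,4)2 1/5
(2,6)1 2/2
(3,0)1 3/3
(3,2)1 5/5
(3,3)1 5/6
(3,4)1 4/5
(3,5)1 4/5
(3,6)1 3/3
(4,0)1 2/2
(4,1)1 3/3
(4,3)1 3/3
(4,6)1 2/2
Sum over 23 individuals: 3/3 + 1/2 + 0/1 + 0/1 + 3/3 + 5/5 + 4/6 + 2/5 + 3/3 + 5/6 + 5/7 + 1/5 + 2/2 + 3/3 + 5/5 + 5/6 + 4/5 + 4/5 + 3/3 + 2/2 + 3/3 + 3/3 + 2/2 = 3727/210; mean = 3727/210 ÷ 23 = 3727/4830 = 0.771635… → 0.772.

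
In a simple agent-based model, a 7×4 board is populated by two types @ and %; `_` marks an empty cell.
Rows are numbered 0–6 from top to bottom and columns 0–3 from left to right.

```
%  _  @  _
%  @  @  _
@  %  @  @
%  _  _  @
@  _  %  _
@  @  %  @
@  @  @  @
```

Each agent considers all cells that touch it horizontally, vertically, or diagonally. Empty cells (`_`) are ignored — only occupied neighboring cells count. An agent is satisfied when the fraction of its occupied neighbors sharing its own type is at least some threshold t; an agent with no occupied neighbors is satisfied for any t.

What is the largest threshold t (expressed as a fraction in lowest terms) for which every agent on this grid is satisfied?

Row 0: (0,0)% 1/2 · (0,2)@ 2/2
Row 1: (1,0)% 2/4 · (1,1)@ 4/7 · (1,2)@ 4/5
Row 2: (2,0)@ 1/4 · (2,1)% 2/6 · (2,2)@ 4/5 · (2,3)@ 3/3
Row 3: (3,0)% 1/3 · (3,3)@ 2/3
Row 4: (4,0)@ 2/3 · (4,2)% 1/4
Row 5: (5,0)@ 4/4 · (5,1)@ 5/7 · (5,2)% 1/6 · (5,3)@ 2/4
Row 6: (6,0)@ 3/3 · (6,1)@ 4/5 · (6,2)@ 4/5 · (6,3)@ 2/3
The smallest same-type fraction is 1/6 at (5,2), which reduces to 1/6. Any threshold above that leaves this agent unsatisfied.

1/6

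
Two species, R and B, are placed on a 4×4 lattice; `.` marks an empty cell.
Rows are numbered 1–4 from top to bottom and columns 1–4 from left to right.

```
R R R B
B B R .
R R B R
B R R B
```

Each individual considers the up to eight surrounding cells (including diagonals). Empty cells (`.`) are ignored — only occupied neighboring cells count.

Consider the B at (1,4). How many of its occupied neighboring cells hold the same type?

0

Occupied neighbors of (1,4): (1,3)=R, (2,3)=R.
Same type (B): 0 of 2.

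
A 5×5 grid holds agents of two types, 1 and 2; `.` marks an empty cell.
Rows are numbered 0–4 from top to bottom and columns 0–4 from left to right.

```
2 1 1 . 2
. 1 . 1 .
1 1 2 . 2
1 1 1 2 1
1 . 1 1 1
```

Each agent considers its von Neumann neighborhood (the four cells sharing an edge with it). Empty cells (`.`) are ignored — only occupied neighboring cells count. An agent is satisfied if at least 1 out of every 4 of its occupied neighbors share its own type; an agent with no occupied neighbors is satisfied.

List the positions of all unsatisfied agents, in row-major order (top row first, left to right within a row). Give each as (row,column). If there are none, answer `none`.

(0,0)2 0/1 unhappy
(0,1)1 2/3 ok
(0,2)1 1/1 ok
(0,4)2 0/0 ok
(1,1)1 2/2 ok
(1,3)1 0/0 ok
(2,0)1 2/2 ok
(2,1)1 3/4 ok
(2,2)2 0/2 unhappy
(2,4)2 0/1 unhappy
(3,0)1 3/3 ok
(3,1)1 3/3 ok
(3,2)1 2/4 ok
(3,3)2 0/3 unhappy
(3,4)1 1/3 ok
(4,0)1 1/1 ok
(4,2)1 2/2 ok
(4,3)1 2/3 ok
(4,4)1 2/2 ok

(0,0), (2,2), (2,4), (3,3)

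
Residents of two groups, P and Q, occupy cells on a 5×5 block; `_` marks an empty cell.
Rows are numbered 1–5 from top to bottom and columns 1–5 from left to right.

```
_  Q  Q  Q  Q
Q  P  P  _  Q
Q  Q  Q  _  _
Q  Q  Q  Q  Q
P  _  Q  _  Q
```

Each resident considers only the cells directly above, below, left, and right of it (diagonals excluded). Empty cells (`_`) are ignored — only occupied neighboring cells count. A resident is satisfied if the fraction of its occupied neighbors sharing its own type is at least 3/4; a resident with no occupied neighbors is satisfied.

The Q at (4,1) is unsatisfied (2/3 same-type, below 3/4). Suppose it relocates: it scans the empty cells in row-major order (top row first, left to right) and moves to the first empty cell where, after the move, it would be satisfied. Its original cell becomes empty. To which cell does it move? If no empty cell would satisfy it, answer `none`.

Vacating (4,1). Empty cells in order:
  (1,1): 2/2 same-type → satisfied — stop here.

(1,1)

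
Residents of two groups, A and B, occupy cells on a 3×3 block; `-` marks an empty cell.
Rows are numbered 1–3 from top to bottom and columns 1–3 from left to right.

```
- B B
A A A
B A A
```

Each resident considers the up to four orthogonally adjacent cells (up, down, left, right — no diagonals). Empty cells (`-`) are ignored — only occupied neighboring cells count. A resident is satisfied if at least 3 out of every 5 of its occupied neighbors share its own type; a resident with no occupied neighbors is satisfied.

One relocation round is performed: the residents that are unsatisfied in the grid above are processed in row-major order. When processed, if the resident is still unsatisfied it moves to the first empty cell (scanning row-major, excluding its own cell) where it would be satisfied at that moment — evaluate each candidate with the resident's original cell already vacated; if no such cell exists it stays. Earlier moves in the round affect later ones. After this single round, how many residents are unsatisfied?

4

Initially unsatisfied (in order): (1,2), (1,3), (2,1), (3,1).
  (1,2): no empty cell satisfies it; stays.
  (1,3): no empty cell satisfies it; stays.
  (2,1): no empty cell satisfies it; stays.
  (3,1): no empty cell satisfies it; stays.
Resulting grid:
- B B
A A A
B A A
Unsatisfied now: (1,2), (1,3), (2,1), (3,1).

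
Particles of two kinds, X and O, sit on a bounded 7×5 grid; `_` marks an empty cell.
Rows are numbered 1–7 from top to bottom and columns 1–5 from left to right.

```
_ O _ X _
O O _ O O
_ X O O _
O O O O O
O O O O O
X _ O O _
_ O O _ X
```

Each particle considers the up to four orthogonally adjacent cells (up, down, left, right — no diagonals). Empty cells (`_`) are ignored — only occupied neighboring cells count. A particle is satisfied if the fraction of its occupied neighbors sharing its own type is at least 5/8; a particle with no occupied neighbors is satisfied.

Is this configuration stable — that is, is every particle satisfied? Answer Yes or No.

(1,2)O 1/1 satisfied
(1,4)X 0/1 not
(2,1)O 1/1 satisfied
(2,2)O 2/3 satisfied
(2,4)O 2/3 satisfied
(2,5)O 1/1 satisfied
(3,2)X 0/3 not
(3,3)O 2/3 satisfied
(3,4)O 3/3 satisfied
(4,1)O 2/2 satisfied
(4,2)O 3/4 satisfied
(4,3)O 4/4 satisfied
(4,4)O 4/4 satisfied
(4,5)O 2/2 satisfied
(5,1)O 2/3 satisfied
(5,2)O 3/3 satisfied
(5,3)O 4/4 satisfied
(5,4)O 4/4 satisfied
(5,5)O 2/2 satisfied
(6,1)X 0/1 not
(6,3)O 3/3 satisfied
(6,4)O 2/2 satisfied
(7,2)O 1/1 satisfied
(7,3)O 2/2 satisfied
(7,5)X 0/0 satisfied
For instance (1,4) has only 0/1 same-type neighbors, below 5/8.

No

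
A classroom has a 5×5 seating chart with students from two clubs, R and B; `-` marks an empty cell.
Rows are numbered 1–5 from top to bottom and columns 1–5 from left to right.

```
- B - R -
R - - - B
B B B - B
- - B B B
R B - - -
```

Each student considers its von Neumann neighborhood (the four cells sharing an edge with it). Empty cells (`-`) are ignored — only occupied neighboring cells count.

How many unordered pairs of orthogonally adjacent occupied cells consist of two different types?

2

Scan each occupied cell's neighbors to the right and below so each pair is counted once.
Row 2: R(2,1)–B(3,1)≠ B(2,5)–B(3,5)=  → 1/2 unlike.
Row 3: B(3,1)–B(3,2)= B(3,2)–B(3,3)= B(3,3)–B(4,3)= B(3,5)–B(4,5)=  → 0/4 unlike.
Row 4: B(4,3)–B(4,4)= B(4,4)–B(4,5)=  → 0/2 unlike.
Row 5: R(5,1)–B(5,2)≠  → 1/1 unlike.
Total adjacent occupied pairs: 9; unlike-type pairs: 2.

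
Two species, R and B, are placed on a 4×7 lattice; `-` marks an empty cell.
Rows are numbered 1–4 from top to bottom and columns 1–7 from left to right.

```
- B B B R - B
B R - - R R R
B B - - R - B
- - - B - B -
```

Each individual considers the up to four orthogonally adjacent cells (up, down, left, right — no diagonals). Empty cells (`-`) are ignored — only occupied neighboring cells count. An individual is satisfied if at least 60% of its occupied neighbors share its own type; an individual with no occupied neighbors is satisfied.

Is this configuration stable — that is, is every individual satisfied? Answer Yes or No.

No

Row 1: (1,2)B 1/2 ✗ · (1,3)B 2/2 ✓ · (1,4)B 1/2 ✗ · (1,5)R 1/2 ✗ · (1,7)B 0/1 ✗
Row 2: (2,1)B 1/2 ✗ · (2,2)R 0/3 ✗ · (2,5)R 3/3 ✓ · (2,6)R 2/2 ✓ · (2,7)R 1/3 ✗
Row 3: (3,1)B 2/2 ✓ · (3,2)B 1/2 ✗ · (3,5)R 1/1 ✓ · (3,7)B 0/1 ✗
Row 4: (4,4)B 0/0 ✓ · (4,6)B 0/0 ✓
For instance (1,2) has only 1/2 same-type neighbors, below 3/5.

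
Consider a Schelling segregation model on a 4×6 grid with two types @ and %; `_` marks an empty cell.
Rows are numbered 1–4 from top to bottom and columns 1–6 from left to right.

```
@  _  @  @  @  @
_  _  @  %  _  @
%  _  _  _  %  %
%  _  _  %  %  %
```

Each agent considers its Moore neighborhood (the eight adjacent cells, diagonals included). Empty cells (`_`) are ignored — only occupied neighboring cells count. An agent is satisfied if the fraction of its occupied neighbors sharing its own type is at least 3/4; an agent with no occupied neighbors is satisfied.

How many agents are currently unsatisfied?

(1,1)@ 0/0 ok
(1,3)@ 2/3 unhappy
(1,4)@ 3/4 ok
(1,5)@ 3/4 ok
(1,6)@ 2/2 ok
(2,3)@ 2/3 unhappy
(2,4)% 1/5 unhappy
(2,6)@ 2/4 unhappy
(3,1)% 1/1 ok
(3,5)% 5/6 ok
(3,6)% 3/4 ok
(4,1)% 1/1 ok
(4,4)% 2/2 ok
(4,5)% 4/4 ok
(4,6)% 3/3 ok
Unsatisfied: (1,3), (2,3), (2,4), (2,6) — 4 in total.

4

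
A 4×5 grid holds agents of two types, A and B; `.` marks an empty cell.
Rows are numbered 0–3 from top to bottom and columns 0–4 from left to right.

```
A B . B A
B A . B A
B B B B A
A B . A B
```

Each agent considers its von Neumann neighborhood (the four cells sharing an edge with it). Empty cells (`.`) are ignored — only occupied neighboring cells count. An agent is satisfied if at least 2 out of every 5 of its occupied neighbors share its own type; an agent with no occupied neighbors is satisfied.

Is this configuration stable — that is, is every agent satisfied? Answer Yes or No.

No

Row 0: (0,0)A 0/2 unhappy · (0,1)B 0/2 unhappy · (0,3)B 1/2 ok · (0,4)A 1/2 ok
Row 1: (1,0)B 1/3 unhappy · (1,1)A 0/3 unhappy · (1,3)B 2/3 ok · (1,4)A 2/3 ok
Row 2: (2,0)B 2/3 ok · (2,1)B 3/4 ok · (2,2)B 2/2 ok · (2,3)B 2/4 ok · (2,4)A 1/3 unhappy
Row 3: (3,0)A 0/2 unhappy · (3,1)B 1/2 ok · (3,3)A 0/2 unhappy · (3,4)B 0/2 unhappy
For instance (0,0) has only 0/2 same-type neighbors, below 2/5.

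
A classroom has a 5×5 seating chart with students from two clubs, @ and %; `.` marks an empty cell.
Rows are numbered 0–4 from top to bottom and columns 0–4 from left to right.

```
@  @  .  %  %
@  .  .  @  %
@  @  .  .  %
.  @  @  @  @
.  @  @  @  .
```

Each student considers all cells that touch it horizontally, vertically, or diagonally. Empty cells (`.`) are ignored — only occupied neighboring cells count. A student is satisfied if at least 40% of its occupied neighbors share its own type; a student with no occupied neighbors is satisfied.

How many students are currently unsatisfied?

2

Row 0: (0,0)@ 2/2 satisfied · (0,1)@ 2/2 satisfied · (0,3)% 2/3 satisfied · (0,4)% 2/3 satisfied
Row 1: (1,0)@ 4/4 satisfied · (1,3)@ 0/4 not · (1,4)% 3/4 satisfied
Row 2: (2,0)@ 3/3 satisfied · (2,1)@ 4/4 satisfied · (2,4)% 1/4 not
Row 3: (3,1)@ 5/5 satisfied · (3,2)@ 6/6 satisfied · (3,3)@ 4/5 satisfied · (3,4)@ 2/3 satisfied
Row 4: (4,1)@ 3/3 satisfied · (4,2)@ 5/5 satisfied · (4,3)@ 4/4 satisfied
Unsatisfied: (1,3), (2,4) — 2 in total.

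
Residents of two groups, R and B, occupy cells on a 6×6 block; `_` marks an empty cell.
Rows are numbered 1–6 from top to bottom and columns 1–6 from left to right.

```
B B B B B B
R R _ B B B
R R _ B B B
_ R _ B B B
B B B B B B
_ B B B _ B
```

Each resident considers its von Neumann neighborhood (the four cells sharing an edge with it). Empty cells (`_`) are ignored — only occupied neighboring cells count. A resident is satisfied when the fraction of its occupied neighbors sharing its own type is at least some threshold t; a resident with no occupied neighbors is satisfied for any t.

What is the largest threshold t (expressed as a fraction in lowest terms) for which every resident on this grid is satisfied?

1/2

(1,1)B 1/2
(1,2)B 2/3
(1,3)B 2/2
(1,4)B 3/3
(1,5)B 3/3
(1,6)B 2/2
(2,1)R 2/3
(2,2)R 2/3
(2,4)B 3/3
(2,5)B 4/4
(2,6)B 3/3
(3,1)R 2/2
(3,2)R 3/3
(3,4)B 3/3
(3,5)B 4/4
(3,6)B 3/3
(4,2)R 1/2
(4,4)B 3/3
(4,5)B 4/4
(4,6)B 3/3
(5,1)B 1/1
(5,2)B 3/4
(5,3)B 3/3
(5,4)B 4/4
(5,5)B 3/3
(5,6)B 3/3
(6,2)B 2/2
(6,3)B 3/3
(6,4)B 2/2
(6,6)B 1/1
The smallest same-type fraction is 1/2 at (1,1), which reduces to 1/2. Any threshold above that leaves this resident unsatisfied.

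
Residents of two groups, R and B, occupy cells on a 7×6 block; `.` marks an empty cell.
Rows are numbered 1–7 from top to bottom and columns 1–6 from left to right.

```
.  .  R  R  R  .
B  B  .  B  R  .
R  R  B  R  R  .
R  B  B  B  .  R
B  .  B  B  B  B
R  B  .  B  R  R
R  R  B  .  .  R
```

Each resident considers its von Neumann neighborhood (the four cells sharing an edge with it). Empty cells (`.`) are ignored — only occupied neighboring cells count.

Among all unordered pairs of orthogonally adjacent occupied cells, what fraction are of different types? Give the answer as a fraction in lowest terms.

19/40

Scan each occupied cell's neighbors to the right and below so each pair is counted once.
From row 1: 1 unlike of 4 pairs (running 1/4).
From row 2: 4 unlike of 6 pairs (running 5/10).
From row 3: 4 unlike of 8 pairs (running 9/18).
From row 4: 3 unlike of 7 pairs (running 12/25).
From row 5: 3 unlike of 7 pairs (running 15/32).
From row 6: 3 unlike of 6 pairs (running 18/38).
From row 7: 1 unlike of 2 pairs (running 19/40).
Total adjacent occupied pairs: 40; unlike-type pairs: 19.
19/40 is already in lowest terms.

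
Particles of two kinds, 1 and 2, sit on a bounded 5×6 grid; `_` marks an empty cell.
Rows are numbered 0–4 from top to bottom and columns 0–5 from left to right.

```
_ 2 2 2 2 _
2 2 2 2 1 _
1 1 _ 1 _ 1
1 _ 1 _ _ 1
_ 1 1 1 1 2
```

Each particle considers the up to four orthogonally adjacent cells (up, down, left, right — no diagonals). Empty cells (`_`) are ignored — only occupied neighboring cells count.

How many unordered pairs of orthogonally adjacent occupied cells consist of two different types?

Scan each occupied cell's neighbors to the right and below so each pair is counted once.
From row 0: 1 unlike of 7 pairs (running 1/7).
From row 1: 4 unlike of 7 pairs (running 5/14).
From row 2: 0 unlike of 3 pairs (running 5/17).
From row 3: 1 unlike of 2 pairs (running 6/19).
From row 4: 1 unlike of 4 pairs (running 7/23).
Total adjacent occupied pairs: 23; unlike-type pairs: 7.

7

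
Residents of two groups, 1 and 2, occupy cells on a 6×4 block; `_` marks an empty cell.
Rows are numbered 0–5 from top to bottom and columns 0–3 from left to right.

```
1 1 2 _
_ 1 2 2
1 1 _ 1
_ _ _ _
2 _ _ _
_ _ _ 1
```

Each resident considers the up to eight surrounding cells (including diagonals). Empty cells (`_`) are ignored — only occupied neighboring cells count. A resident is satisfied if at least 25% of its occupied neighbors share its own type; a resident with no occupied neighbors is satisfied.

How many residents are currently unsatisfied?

Row 0: (0,0)1 2/2 satisfied · (0,1)1 2/4 satisfied · (0,2)2 2/4 satisfied
Row 1: (1,1)1 4/6 satisfied · (1,2)2 2/6 satisfied · (1,3)2 2/3 satisfied
Row 2: (2,0)1 2/2 satisfied · (2,1)1 2/3 satisfied · (2,3)1 0/2 not
Row 4: (4,0)2 0/0 satisfied
Row 5: (5,3)1 0/0 satisfied
Unsatisfied: (2,3) — 1 in total.

1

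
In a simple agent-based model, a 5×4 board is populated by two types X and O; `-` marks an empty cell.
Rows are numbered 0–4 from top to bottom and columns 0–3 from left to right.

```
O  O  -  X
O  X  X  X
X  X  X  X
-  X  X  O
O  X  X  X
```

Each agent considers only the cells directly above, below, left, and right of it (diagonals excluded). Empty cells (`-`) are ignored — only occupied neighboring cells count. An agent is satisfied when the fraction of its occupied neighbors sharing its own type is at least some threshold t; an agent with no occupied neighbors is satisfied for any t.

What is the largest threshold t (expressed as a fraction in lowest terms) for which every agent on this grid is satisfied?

Row 0: (0,0)O 2/2 · (0,1)O 1/2 · (0,3)X 1/1
Row 1: (1,0)O 1/3 · (1,1)X 2/4 · (1,2)X 3/3 · (1,3)X 3/3
Row 2: (2,0)X 1/2 · (2,1)X 4/4 · (2,2)X 4/4 · (2,3)X 2/3
Row 3: (3,1)X 3/3 · (3,2)X 3/4 · (3,3)O 0/3
Row 4: (4,0)O 0/1 · (4,1)X 2/3 · (4,2)X 3/3 · (4,3)X 1/2
The smallest same-type fraction is 0/3 at (3,3), which reduces to 0/1. Any threshold above that leaves this agent unsatisfied.

0/1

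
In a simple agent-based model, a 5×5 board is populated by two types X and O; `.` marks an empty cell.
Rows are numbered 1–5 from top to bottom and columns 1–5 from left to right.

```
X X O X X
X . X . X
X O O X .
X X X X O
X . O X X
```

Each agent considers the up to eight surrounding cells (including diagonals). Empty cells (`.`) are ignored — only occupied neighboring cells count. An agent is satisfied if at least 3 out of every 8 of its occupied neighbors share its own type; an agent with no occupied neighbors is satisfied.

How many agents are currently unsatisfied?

(1,1)X 2/2 ok
(1,2)X 3/4 ok
(1,3)O 0/3 unhappy
(1,4)X 3/4 ok
(1,5)X 2/2 ok
(2,1)X 3/4 ok
(2,3)X 3/6 ok
(2,5)X 3/3 ok
(3,1)X 3/4 ok
(3,2)O 1/7 unhappy
(3,3)O 1/6 unhappy
(3,4)X 4/6 ok
(4,1)X 3/4 ok
(4,2)X 4/7 ok
(4,3)X 4/7 ok
(4,4)X 4/7 ok
(4,5)O 0/4 unhappy
(5,1)X 2/2 ok
(5,3)O 0/4 unhappy
(5,4)X 3/5 ok
(5,5)X 2/3 ok
Unsatisfied: (1,3), (3,2), (3,3), (4,5), (5,3) — 5 in total.

5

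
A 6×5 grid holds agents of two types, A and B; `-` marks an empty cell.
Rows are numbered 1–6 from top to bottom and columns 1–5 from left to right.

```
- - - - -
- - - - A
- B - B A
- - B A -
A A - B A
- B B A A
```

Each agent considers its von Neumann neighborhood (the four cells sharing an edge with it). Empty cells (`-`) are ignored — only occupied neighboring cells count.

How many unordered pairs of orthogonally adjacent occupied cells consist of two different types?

Scan each occupied cell's neighbors to the right and below so each pair is counted once.
From row 2: 0 unlike of 1 pairs (running 0/1).
From row 3: 2 unlike of 2 pairs (running 2/3).
From row 4: 2 unlike of 2 pairs (running 4/5).
From row 5: 3 unlike of 5 pairs (running 7/10).
From row 6: 1 unlike of 3 pairs (running 8/13).
Total adjacent occupied pairs: 13; unlike-type pairs: 8.

8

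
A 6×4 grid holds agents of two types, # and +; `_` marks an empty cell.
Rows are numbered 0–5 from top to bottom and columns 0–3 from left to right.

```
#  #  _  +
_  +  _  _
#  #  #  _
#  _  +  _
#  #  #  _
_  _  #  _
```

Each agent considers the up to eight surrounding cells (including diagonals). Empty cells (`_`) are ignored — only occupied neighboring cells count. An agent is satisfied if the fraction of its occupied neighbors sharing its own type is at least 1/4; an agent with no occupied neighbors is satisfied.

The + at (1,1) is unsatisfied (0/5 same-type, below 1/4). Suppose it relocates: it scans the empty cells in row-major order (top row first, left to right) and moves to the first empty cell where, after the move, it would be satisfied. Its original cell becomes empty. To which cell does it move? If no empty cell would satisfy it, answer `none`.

Vacating (1,1). Empty cells in order:
  (0,2): 1/2 same-type → satisfied — stop here.

(0,2)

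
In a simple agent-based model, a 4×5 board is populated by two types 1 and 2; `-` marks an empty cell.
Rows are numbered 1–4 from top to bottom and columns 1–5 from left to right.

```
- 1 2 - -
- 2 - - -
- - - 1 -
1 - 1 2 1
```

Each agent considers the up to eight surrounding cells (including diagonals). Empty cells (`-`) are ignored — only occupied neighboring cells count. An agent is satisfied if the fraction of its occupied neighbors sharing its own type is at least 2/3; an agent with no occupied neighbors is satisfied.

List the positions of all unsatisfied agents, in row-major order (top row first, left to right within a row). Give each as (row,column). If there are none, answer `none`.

Row 1: (1,2)1 0/2 not · (1,3)2 1/2 not
Row 2: (2,2)2 1/2 not
Row 3: (3,4)1 2/3 satisfied
Row 4: (4,1)1 0/0 satisfied · (4,3)1 1/2 not · (4,4)2 0/3 not · (4,5)1 1/2 not

(1,2), (1,3), (2,2), (4,3), (4,4), (4,5)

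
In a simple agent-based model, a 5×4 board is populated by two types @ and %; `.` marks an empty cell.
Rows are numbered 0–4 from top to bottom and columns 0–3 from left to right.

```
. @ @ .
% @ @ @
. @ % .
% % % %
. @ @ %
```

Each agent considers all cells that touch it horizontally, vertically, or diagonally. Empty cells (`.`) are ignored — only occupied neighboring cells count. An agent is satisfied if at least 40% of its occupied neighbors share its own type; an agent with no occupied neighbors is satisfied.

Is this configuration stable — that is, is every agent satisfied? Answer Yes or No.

No

Row 0: (0,1)@ 3/4 ✓ · (0,2)@ 4/4 ✓
Row 1: (1,0)% 0/3 ✗ · (1,1)@ 4/6 ✓ · (1,2)@ 5/6 ✓ · (1,3)@ 2/3 ✓
Row 2: (2,1)@ 2/7 ✗ · (2,2)% 3/7 ✓
Row 3: (3,0)% 1/3 ✗ · (3,1)% 3/6 ✓ · (3,2)% 4/7 ✓ · (3,3)% 3/4 ✓
Row 4: (4,1)@ 1/4 ✗ · (4,2)@ 1/5 ✗ · (4,3)% 2/3 ✓
For instance (1,0) has only 0/3 same-type neighbors, below 2/5.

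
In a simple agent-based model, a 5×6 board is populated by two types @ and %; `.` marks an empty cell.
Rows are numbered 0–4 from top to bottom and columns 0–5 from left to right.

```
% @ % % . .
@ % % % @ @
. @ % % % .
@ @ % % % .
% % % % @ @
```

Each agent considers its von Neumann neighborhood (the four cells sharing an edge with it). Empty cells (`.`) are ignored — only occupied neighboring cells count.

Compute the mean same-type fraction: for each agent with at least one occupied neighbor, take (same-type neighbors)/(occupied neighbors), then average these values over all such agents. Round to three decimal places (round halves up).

(0,0)% 0/2
(0,1)@ 0/3
(0,2)% 2/3
(0,3)% 2/2
(1,0)@ 0/2
(1,1)% 1/4
(1,2)% 4/4
(1,3)% 3/4
(1,4)@ 1/3
(1,5)@ 1/1
(2,1)@ 1/3
(2,2)% 3/4
(2,3)% 4/4
(2,4)% 2/3
(3,0)@ 1/2
(3,1)@ 2/4
(3,2)% 3/4
(3,3)% 4/4
(3,4)% 2/3
(4,0)% 1/2
(4,1)% 2/3
(4,2)% 3/3
(4,3)% 2/3
(4,4)@ 1/3
(4,5)@ 1/1
Sum over 25 agents: 0/2 + 0/3 + 2/3 + 2/2 + 0/2 + 1/4 + 4/4 + 3/4 + 1/3 + 1/1 + 1/3 + 3/4 + 4/4 + 2/3 + 1/2 + 2/4 + 3/4 + 4/4 + 2/3 + 1/2 + 2/3 + 3/3 + 2/3 + 1/3 + 1/1 = 46/3; mean = 46/3 ÷ 25 = 46/75 = 0.613333… → 0.613.

0.613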